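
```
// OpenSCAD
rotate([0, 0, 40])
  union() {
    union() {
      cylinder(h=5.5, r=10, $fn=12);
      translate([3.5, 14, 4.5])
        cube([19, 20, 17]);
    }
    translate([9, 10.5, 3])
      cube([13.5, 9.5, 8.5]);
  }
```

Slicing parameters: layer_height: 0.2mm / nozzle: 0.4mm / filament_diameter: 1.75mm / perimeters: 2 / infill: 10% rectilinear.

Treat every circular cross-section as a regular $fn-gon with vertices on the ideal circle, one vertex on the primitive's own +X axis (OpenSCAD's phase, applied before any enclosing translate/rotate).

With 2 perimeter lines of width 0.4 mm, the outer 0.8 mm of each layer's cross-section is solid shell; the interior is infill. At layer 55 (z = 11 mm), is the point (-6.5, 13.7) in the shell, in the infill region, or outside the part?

At z = 11 mm: the cylinder does not reach this height (z outside [0, 5.5]); the cube at (3.5, 14) (footprint 19×20) is included at this height; Merging all regions: only the 19×20 cube at (3.5, 14) is present, so the union is just that shape — 1 connected region; the cube at (9, 10.5) is present — its section is the full 13.5×9.5 rectangle; Combining (union): the regions partially overlap (shared area 81.00 mm²), so overlapping operands fuse into one piece — 1 connected region; (rotated 40° about Z; rotation is an isometry so areas/perimeters/island counts are preserved). Overall, the cross-section is a single solid region. Undo the 40° rotation: the query point maps to (3.827, 14.673) in the un-rotated model frame. The nearest boundary edge runs (3.50, 14.00)→(3.50, 34.00); distance from the point to it = 0.33 mm. The point is inside the cross-section, 0.33 mm from the nearest boundary — within the 0.8 mm shell band (2 × 0.4).

shell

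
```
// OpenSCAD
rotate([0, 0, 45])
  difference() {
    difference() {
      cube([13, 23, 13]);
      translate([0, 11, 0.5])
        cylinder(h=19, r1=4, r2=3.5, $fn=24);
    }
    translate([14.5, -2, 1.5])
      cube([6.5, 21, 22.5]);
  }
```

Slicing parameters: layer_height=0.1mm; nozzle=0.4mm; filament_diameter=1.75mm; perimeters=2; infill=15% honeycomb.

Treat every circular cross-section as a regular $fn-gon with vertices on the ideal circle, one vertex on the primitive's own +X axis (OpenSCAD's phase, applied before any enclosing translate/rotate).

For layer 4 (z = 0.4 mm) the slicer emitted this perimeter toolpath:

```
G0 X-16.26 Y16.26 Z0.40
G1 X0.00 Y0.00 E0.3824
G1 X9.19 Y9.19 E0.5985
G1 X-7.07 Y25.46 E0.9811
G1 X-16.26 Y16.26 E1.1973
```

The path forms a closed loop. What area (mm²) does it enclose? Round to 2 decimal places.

Apply the shoelace formula to the sequence of (X, Y) vertices; enclosed area = 298.99 mm².

298.99 mm²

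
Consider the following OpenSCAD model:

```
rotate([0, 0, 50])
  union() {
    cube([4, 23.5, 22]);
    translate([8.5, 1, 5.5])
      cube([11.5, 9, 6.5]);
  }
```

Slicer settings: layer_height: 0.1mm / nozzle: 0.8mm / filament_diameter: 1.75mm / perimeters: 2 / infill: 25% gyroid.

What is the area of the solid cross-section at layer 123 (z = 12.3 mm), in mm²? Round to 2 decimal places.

At z = 12.3 mm: the cube (footprint 4×23.5) is included at this height (area 94.00 mm²); the cube at (8.5, 1) does not reach this height (z outside [5.5, 12]); Combining (union): only the 4×23.5 cube is present, so the union is just that shape — area = 94.00 mm²; (whole slice rotated 50° about Z — lengths, areas and connectivity unchanged). Overall, the cross-section is a single solid region. Net area = 94.00 mm².

94.00 mm²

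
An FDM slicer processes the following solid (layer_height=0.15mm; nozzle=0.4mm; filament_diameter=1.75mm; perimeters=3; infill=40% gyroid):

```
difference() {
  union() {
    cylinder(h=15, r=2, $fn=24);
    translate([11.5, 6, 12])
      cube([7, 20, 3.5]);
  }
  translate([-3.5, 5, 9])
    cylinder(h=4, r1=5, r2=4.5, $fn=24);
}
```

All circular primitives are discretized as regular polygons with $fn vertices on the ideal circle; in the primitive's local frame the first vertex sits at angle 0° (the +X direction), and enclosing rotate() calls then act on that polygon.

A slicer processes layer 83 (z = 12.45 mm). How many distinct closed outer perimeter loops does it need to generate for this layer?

2

At z = 12.45 mm: the r=2 cylinder gives a regular 24-gon of circumradius 2 (constant along its height); the cube at (11.5, 6) (footprint 7×20) is included at this height; Taking the union: the 2 present regions are separate (no shared area or edge), so areas and boundary lengths simply add and each stays a separate island — 2 connected regions; the cone at (-3.5, 5) (r1=5→r2=4.5) has section circumradius 4.569 here — a regular 24-gon; After the difference (first − rest): starting from that combined region, the cone at (-3.5, 5) partially overlaps it — only the 0.61 mm² overlap (of its 64.83 mm²) is removed, clipping the outline — 2 connected regions. The result has 2 disconnected regions.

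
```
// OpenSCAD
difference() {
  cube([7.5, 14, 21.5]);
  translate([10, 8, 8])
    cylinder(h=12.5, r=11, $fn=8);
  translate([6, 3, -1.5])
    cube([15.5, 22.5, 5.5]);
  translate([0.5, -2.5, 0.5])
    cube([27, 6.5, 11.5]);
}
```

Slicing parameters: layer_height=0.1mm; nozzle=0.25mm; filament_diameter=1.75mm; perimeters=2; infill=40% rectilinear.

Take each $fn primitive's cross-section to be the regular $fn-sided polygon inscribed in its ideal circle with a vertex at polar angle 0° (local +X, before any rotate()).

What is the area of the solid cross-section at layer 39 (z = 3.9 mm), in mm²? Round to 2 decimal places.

At z = 3.9 mm: the cube is present — its section is the full 7.5×14 rectangle (area 105.00 mm²); the cylinder at (10, 8) does not reach this height (z outside [8, 20.5]); the cube at (6, 3) (footprint 15.5×22.5) is included at this height (area 348.75 mm²); the cube at (0.5, -2.5) (footprint 27×6.5) is included at this height (area 175.50 mm²); Subtracting the remaining from the first: starting from the 7.5×14 cube (105.00 mm²), the 15.5×22.5 cube at (6, 3) partially overlaps it — only the 16.50 mm² overlap (of its 348.75 mm²) is removed, clipping the outline; the 27×6.5 cube at (0.5, -2.5) partially overlaps it — only the 26.50 mm² overlap (of its 175.50 mm²) is removed, clipping the outline — area = 62.00 mm². Overall, the cross-section is a single solid region. Net area = 62.00 mm².

62.00 mm²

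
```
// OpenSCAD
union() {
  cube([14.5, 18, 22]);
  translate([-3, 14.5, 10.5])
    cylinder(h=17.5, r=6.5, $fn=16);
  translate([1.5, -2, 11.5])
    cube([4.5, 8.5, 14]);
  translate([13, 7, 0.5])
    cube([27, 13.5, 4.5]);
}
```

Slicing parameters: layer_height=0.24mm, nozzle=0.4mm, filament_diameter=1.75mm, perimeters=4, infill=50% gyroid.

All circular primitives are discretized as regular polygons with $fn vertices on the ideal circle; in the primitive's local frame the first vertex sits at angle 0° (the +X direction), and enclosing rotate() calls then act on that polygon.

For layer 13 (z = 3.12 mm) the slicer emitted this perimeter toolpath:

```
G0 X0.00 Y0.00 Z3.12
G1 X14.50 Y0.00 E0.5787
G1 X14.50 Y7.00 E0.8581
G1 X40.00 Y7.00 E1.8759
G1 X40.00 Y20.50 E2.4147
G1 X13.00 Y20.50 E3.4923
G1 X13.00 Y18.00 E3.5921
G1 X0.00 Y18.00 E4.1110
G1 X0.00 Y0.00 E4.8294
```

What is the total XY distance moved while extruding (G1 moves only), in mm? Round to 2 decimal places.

Sum the Euclidean lengths of each G1 segment: total = 121.00 mm.

121.00 mm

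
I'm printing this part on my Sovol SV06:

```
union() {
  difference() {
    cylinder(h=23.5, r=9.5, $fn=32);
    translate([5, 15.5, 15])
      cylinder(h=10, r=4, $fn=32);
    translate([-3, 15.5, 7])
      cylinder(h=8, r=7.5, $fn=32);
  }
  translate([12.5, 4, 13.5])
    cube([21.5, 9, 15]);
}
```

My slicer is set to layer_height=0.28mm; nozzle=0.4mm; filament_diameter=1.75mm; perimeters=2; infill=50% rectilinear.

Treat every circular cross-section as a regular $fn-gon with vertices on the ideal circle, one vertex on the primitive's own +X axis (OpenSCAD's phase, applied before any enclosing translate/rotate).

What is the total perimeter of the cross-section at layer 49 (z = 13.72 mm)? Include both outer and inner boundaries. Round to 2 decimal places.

120.66 mm

At z = 13.72 mm: the cylinder: section is a regular 32-gon, circumradius r=9.5 (perimeter = 2·32·9.500·sin(180°/32) = 59.59 mm); the cylinder at (5, 15.5) is absent (z outside [15, 25]); the r=7.5 cylinder at (-3, 15.5) gives a regular 32-gon of circumradius 7.5 (constant along its height) (perimeter = 2·32·7.500·sin(180°/32) = 47.05 mm); Taking the first minus the rest: starting from the r=9.5 cylinder, the r=7.5 cylinder at (-3, 15.5) partially overlaps it — only the 4.75 mm² overlap (of its 175.58 mm²) is removed, clipping the outline — boundary = 59.66 mm; the cube at (12.5, 4) (footprint 21.5×9) is included at this height (perimeter 61.00 mm); Taking the union: the 2 present regions are separate (no shared area or edge), so areas and boundary lengths simply add and each stays a separate island — boundary = 120.66 mm. Overall, the cross-section has 2 separate islands. Total boundary length (outer) = 120.66 mm.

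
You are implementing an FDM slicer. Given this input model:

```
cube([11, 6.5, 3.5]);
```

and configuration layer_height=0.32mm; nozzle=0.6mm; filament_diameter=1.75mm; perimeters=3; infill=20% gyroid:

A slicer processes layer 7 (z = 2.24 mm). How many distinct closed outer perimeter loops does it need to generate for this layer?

1

At z = 2.24 mm: the cube is present — its section is the full 11×6.5 rectangle. The result has 1 disconnected region.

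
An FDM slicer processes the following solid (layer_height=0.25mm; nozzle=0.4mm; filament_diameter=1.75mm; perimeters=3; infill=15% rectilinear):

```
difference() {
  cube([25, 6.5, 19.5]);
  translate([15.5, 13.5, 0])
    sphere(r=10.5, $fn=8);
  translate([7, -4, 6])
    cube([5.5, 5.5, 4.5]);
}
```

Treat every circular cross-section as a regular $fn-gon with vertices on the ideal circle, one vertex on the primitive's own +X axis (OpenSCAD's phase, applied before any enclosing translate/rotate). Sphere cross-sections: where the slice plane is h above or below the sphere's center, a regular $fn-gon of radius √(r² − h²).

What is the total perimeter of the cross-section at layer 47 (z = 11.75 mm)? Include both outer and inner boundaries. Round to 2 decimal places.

63.00 mm

At z = 11.75 mm: the 25×6.5 cube contributes its full rectangle (perimeter 63.00 mm); the sphere at (15.5, 13.5) does not reach this height (|z−center|=11.750 > r=10.5); the cube at (7, -4) is not intersected at this z (z outside [6, 10.5]); After the difference (first − rest): none of the subtracted shapes is present at this height, so the 25×6.5 cube is unchanged — boundary = 63.00 mm. Overall, the cross-section is a single solid region. Total boundary length (outer) = 63.00 mm.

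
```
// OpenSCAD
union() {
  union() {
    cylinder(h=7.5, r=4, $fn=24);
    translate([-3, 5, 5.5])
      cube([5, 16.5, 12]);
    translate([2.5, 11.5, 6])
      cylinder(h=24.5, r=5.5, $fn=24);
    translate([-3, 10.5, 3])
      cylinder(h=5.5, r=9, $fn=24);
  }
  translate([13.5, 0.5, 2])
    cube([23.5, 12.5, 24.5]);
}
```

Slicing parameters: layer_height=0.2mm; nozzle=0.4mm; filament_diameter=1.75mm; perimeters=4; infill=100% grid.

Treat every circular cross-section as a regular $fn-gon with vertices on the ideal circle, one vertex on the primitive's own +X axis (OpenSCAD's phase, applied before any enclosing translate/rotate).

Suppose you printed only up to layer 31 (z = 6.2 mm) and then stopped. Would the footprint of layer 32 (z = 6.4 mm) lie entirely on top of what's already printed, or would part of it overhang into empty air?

entirely on top

Compare the two slices. At z = 6.2: the r=4 cylinder contributes a regular 24-gon of circumradius 4 (area = (24/2)·4.000²·sin(360°/24) = 49.69 mm²); the cube at (-3, 5) is present — its section is the full 5×16.5 rectangle (area 82.50 mm²); the cylinder at (2.5, 11.5): section is a regular 24-gon, circumradius r=5.5 (area = (24/2)·5.500²·sin(360°/24) = 93.95 mm²); the r=9 cylinder at (-3, 10.5) contributes a regular 24-gon of circumradius 9 (area = (24/2)·9.000²·sin(360°/24) = 251.57 mm²); Combining (union): the regions partially overlap — summed areas 477.72 mm² minus the doubly-counted overlap 155.29 mm² gives 322.43 mm² — area = 322.43 mm²; the 23.5×12.5 cube at (13.5, 0.5) contributes its full rectangle (area 293.75 mm²); Merging all regions: the 2 present regions are separate (no shared area or edge), so areas and boundary lengths simply add and each stays a separate island — area = 616.18 mm². At z = 6.4: the cylinder: section is a regular 24-gon, circumradius r=4 (area = (24/2)·4.000²·sin(360°/24) = 49.69 mm²); the 5×16.5 cube at (-3, 5) contributes its full rectangle (area 82.50 mm²); the r=5.5 cylinder at (2.5, 11.5) gives a regular 24-gon of circumradius 5.5 (constant along its height) (area = (24/2)·5.500²·sin(360°/24) = 93.95 mm²); the r=9 cylinder at (-3, 10.5) gives a regular 24-gon of circumradius 9 (constant along its height) (area = (24/2)·9.000²·sin(360°/24) = 251.57 mm²); Combining (union): the regions partially overlap — summed areas 477.72 mm² minus the doubly-counted overlap 155.29 mm² gives 322.43 mm² — area = 322.43 mm²; the cube at (13.5, 0.5) is present — its section is the full 23.5×12.5 rectangle (area 293.75 mm²); Merging all regions: the 2 present regions are separate (no shared area or edge), so areas and boundary lengths simply add and each stays a separate island — area = 616.18 mm². Checking containment: the cross-section at z = 6.4 is a subset of the cross-section at z = 6.2.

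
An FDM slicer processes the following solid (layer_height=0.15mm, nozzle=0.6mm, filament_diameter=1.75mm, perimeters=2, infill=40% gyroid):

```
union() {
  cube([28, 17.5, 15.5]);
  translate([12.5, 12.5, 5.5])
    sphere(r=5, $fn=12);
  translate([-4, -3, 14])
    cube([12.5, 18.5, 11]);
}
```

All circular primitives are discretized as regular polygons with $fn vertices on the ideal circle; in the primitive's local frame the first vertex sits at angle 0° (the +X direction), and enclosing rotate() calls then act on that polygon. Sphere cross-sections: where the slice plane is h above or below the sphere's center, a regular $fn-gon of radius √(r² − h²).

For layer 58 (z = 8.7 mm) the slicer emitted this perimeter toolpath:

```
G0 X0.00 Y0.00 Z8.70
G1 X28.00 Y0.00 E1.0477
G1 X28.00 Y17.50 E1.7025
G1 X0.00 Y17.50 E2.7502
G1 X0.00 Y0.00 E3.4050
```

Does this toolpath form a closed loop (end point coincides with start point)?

Start point (G0): (0.00, 0.00). End point (last G1): the path returns to the start — closed.

yes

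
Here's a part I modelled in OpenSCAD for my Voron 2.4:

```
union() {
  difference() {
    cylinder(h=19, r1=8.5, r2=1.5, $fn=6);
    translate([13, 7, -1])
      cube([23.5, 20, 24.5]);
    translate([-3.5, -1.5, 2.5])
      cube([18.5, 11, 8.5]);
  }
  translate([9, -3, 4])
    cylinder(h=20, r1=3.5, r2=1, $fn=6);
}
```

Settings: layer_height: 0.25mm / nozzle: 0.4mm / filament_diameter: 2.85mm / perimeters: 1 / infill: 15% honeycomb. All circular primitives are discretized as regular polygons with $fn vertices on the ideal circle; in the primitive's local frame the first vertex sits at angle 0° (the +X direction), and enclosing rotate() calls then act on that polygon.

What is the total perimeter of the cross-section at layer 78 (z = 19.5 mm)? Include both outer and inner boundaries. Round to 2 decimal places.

9.38 mm

At z = 19.5 mm: the cone does not reach this height (z outside [0, 19]); the cube at (13, 7) is present — its section is the full 23.5×20 rectangle (perimeter 87.00 mm); the cube at (-3.5, -1.5) does not reach this height (z outside [2.5, 11]); After the difference (first − rest): the first operand is absent here, so nothing remains; the cone at (9, -3) contributes a regular 6-gon of circumradius 1.562 (interpolated between r1=3.5 and r2=1 at t=0.775) (perimeter = 2·6·1.562·sin(180°/6) = 9.37 mm); Taking the union: only the cone at (9, -3) is present, so the union is just that shape — boundary = 9.38 mm. Overall, the cross-section is a single solid region. Total boundary length (outer) = 9.38 mm.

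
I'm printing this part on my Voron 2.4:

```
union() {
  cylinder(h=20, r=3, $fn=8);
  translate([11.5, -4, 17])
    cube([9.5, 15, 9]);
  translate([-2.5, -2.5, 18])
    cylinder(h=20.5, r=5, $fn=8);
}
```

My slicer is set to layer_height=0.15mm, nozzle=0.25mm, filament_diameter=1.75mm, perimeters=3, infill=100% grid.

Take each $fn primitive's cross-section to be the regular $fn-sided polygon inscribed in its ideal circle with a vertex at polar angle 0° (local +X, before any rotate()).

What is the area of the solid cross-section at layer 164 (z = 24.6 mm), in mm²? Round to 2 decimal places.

213.21 mm²

At z = 24.6 mm: the cylinder does not reach this height (z outside [0, 20]); the 9.5×15 cube at (11.5, -4) contributes its full rectangle (area 142.50 mm²); the r=5 cylinder at (-2.5, -2.5) gives a regular 8-gon of circumradius 5 (constant along its height) (area = (8/2)·5.000²·sin(360°/8) = 70.71 mm²); Taking the union: the 2 present regions are separate (no shared area or edge), so areas and boundary lengths simply add and each stays a separate island — area = 213.21 mm². Overall, the cross-section has 2 separate islands. Net area = 213.21 mm².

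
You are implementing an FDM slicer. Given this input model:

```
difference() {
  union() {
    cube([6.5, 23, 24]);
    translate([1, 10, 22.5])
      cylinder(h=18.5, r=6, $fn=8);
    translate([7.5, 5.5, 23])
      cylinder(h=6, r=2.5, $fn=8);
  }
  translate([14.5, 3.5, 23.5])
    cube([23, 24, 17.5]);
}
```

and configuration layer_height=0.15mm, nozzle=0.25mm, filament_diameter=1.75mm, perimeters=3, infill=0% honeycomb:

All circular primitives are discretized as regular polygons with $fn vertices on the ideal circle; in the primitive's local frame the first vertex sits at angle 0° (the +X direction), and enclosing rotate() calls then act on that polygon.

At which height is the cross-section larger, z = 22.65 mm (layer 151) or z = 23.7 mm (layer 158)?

Layer 151 (z = 22.65): the 6.5×23 cube contributes its full rectangle (area 149.50 mm²); the cylinder at (1, 10): section is a regular 8-gon, circumradius r=6 (area = (8/2)·6.000²·sin(360°/8) = 101.82 mm²); the cylinder at (7.5, 5.5) does not reach this height (z outside [23, 29]); Taking the union: the regions partially overlap — summed areas 251.32 mm² minus the doubly-counted overlap 61.89 mm² gives 189.43 mm² — area = 189.43 mm²; the cube at (14.5, 3.5) is absent (z outside [23.5, 41]); Taking the first minus the rest: none of the subtracted shapes is present at this height, so that combined region is unchanged — area = 189.43 mm². So its area = 189.43 mm². Layer 158 (z = 23.7): the 6.5×23 cube contributes its full rectangle (area 149.50 mm²); the r=6 cylinder at (1, 10) gives a regular 8-gon of circumradius 6 (constant along its height) (area = (8/2)·6.000²·sin(360°/8) = 101.82 mm²); the r=2.5 cylinder at (7.5, 5.5) contributes a regular 8-gon of circumradius 2.5 (area = (8/2)·2.500²·sin(360°/8) = 17.68 mm²); Combining (union): the regions partially overlap — summed areas 269.00 mm² minus the doubly-counted overlap 66.15 mm² gives 202.85 mm² — area = 202.85 mm²; the 23×24 cube at (14.5, 3.5) contributes its full rectangle (area 552.00 mm²); Subtracting the remaining from the first: starting from that combined region (202.85 mm²), the 23×24 cube at (14.5, 3.5) misses the remaining region (no effect) — area = 202.85 mm². So its area = 202.85 mm². Layer 158 is larger (202.85 vs 189.43 mm²).

layer 158 (z = 23.7 mm)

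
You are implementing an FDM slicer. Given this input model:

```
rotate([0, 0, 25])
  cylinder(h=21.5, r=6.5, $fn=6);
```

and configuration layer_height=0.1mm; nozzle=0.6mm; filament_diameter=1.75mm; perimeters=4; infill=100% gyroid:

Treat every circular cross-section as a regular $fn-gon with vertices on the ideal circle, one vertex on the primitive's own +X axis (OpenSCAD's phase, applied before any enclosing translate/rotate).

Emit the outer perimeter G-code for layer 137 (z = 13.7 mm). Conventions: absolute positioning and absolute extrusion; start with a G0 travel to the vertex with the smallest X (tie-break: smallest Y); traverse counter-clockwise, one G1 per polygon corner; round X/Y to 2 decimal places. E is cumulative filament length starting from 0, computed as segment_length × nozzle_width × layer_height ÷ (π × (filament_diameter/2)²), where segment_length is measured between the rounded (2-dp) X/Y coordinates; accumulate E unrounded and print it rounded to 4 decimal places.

G0 X-5.89 Y-2.75 Z13.70
G1 X-0.57 Y-6.48 E0.1621
G1 X5.32 Y-3.73 E0.3242
G1 X5.89 Y2.75 E0.4865
G1 X0.57 Y6.48 E0.6486
G1 X-5.32 Y3.73 E0.8107
G1 X-5.89 Y-2.75 E0.9730

At z = 13.7 mm: the r=6.5 cylinder contributes a regular 6-gon of circumradius 6.5; (rotated 25° about Z; rotation is an isometry so areas/perimeters/island counts are preserved). The outline is a single polygon with 6 vertices. Extrusion per mm of travel: 0.6 × 0.1 / (π × 0.875²) = 0.024945. Accumulating E over each segment gives final E = 0.9730.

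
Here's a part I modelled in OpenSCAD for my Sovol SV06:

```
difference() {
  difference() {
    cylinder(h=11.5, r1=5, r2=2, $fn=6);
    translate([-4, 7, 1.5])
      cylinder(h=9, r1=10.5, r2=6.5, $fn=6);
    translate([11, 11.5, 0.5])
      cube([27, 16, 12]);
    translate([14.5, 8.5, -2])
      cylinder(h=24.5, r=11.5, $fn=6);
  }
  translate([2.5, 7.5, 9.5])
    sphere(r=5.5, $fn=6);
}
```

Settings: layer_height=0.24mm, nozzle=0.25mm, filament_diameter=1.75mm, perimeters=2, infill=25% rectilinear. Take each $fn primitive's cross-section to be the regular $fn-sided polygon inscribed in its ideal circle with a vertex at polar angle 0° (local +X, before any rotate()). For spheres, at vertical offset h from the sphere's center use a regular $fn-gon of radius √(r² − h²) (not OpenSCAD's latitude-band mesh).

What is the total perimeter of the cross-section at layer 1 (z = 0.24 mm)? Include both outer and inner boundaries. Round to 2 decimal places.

29.62 mm

At z = 0.24 mm: the cone: at t=0.021 of its height the radius interpolates to r₁+(r₂−r₁)t = 4.937, giving a regular 6-gon of that circumradius (perimeter = 2·6·4.937·sin(180°/6) = 29.62 mm); the cone at (-4, 7) is not intersected at this z (z outside [1.5, 10.5]); the cube at (11, 11.5) is absent (z outside [0.5, 12.5]); the r=11.5 cylinder at (14.5, 8.5) gives a regular 6-gon of circumradius 11.5 (constant along its height) (perimeter = 2·6·11.500·sin(180°/6) = 69.00 mm); After the difference (first − rest): starting from the cone, the r=11.5 cylinder at (14.5, 8.5) misses the remaining region (no effect) — boundary = 29.62 mm; the sphere at (2.5, 7.5) is not intersected at this z (|z−center|=9.260 > r=5.5); Subtracting the remaining from the first: none of the subtracted shapes is present at this height, so that combined region is unchanged — boundary = 29.62 mm. Overall, the cross-section is a single solid region. Total boundary length (outer) = 29.62 mm.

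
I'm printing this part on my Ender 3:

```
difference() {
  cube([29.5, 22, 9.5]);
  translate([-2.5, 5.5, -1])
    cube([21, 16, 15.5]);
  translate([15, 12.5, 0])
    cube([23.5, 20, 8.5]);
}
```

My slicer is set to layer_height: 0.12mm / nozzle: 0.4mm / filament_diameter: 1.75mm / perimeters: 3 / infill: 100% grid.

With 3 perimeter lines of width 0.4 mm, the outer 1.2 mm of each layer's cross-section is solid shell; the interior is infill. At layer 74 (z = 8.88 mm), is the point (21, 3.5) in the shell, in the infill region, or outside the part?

At z = 8.88 mm: the 29.5×22 cube contributes its full rectangle; the cube at (-2.5, 5.5) (footprint 21×16) is included at this height; the cube at (15, 12.5) does not reach this height (z outside [0, 8.5]); After the difference (first − rest): starting from the 29.5×22 cube, the 21×16 cube at (-2.5, 5.5) partially overlaps it — only the 296.00 mm² overlap (of its 336.00 mm²) is removed, clipping the outline — 1 connected region. Overall, the cross-section is a single solid region. The nearest boundary edge runs (0.00, 5.50)→(18.50, 5.50); distance from the point to it = 3.20 mm. The point is inside the cross-section and 3.20 mm from the nearest boundary — more than the 1.2 mm shell width (3 × 0.4), so it's in the infill interior.

infill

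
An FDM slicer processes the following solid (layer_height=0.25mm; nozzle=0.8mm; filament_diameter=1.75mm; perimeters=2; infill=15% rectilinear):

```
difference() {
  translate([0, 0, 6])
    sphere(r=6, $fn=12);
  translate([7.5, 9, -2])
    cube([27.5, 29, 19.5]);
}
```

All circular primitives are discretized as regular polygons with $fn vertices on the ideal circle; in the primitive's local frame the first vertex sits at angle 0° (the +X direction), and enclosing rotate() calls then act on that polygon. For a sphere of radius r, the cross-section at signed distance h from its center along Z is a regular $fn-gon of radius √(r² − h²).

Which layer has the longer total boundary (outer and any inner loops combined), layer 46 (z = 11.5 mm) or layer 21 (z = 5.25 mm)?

Layer 46 (z = 11.5): the sphere: section is a regular 12-gon, circumradius = √(r²−h²) = √(6²−5.5²) = 2.398 (perimeter = 2·12·2.398·sin(180°/12) = 14.90 mm); the cube at (7.5, 9) (footprint 27.5×29) is included at this height (perimeter 113.00 mm); Taking the first minus the rest: starting from the r=6 sphere, the 27.5×29 cube at (7.5, 9) misses the remaining region (no effect) — boundary = 14.90 mm. So its perimeter = 14.90 mm. Layer 21 (z = 5.25): the r=6 sphere slices to a regular 12-gon of circumradius 5.953 (√(r²−h²) with h=0.75 from center) (perimeter = 2·12·5.953·sin(180°/12) = 36.98 mm); the cube at (7.5, 9) (footprint 27.5×29) is included at this height (perimeter 113.00 mm); Taking the first minus the rest: starting from the r=6 sphere, the 27.5×29 cube at (7.5, 9) misses the remaining region (no effect) — boundary = 36.98 mm. So its perimeter = 36.98 mm. Layer 21 is larger (36.98 vs 14.90 mm).

layer 21 (z = 5.25 mm)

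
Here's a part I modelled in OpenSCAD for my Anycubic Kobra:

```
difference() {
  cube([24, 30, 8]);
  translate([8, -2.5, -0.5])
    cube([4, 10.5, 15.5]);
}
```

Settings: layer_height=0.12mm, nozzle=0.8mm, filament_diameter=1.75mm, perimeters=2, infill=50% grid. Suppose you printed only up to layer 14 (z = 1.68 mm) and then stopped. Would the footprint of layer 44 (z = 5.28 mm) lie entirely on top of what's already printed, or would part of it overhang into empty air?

Compare the two slices. At z = 1.68: the cube is present — its section is the full 24×30 rectangle (area 720.00 mm²); the cube at (8, -2.5) is present — its section is the full 4×10.5 rectangle (area 42.00 mm²); Taking the first minus the rest: starting from the 24×30 cube (720.00 mm²), the 4×10.5 cube at (8, -2.5) partially overlaps it — only the 32.00 mm² overlap (of its 42.00 mm²) is removed, clipping the outline — area = 688.00 mm². At z = 5.28: the cube is present — its section is the full 24×30 rectangle (area 720.00 mm²); the 4×10.5 cube at (8, -2.5) contributes its full rectangle (area 42.00 mm²); Subtracting the remaining from the first: starting from the 24×30 cube (720.00 mm²), the 4×10.5 cube at (8, -2.5) partially overlaps it — only the 32.00 mm² overlap (of its 42.00 mm²) is removed, clipping the outline — area = 688.00 mm². Checking containment: the cross-section at z = 5.28 is a subset of the cross-section at z = 1.68.

entirely on top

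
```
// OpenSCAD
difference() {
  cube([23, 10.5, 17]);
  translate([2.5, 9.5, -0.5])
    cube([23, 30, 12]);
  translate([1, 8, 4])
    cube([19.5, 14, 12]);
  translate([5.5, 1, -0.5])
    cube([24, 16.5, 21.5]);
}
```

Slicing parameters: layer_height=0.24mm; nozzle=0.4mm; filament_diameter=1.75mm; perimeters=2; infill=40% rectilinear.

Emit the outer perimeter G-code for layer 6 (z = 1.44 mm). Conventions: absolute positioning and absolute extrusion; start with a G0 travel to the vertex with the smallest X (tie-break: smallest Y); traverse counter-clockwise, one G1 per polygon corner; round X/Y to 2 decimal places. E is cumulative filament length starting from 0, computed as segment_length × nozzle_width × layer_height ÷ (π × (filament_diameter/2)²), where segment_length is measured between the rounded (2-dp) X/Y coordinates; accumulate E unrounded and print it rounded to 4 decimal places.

G0 X0.00 Y0.00 Z1.44
G1 X23.00 Y0.00 E0.9180
G1 X23.00 Y1.00 E0.9579
G1 X5.50 Y1.00 E1.6564
G1 X5.50 Y9.50 E1.9956
G1 X2.50 Y9.50 E2.1153
G1 X2.50 Y10.50 E2.1553
G1 X0.00 Y10.50 E2.2550
G1 X0.00 Y0.00 E2.6741

At z = 1.44 mm: the cube (footprint 23×10.5) is included at this height; the cube at (2.5, 9.5) (footprint 23×30) is included at this height; the cube at (1, 8) does not reach this height (z outside [4, 16]); the cube at (5.5, 1) is present — its section is the full 24×16.5 rectangle; After the difference (first − rest): starting from the 23×10.5 cube, the 23×30 cube at (2.5, 9.5) partially overlaps it — only the 20.50 mm² overlap (of its 690.00 mm²) is removed, clipping the outline; the 24×16.5 cube at (5.5, 1) partially overlaps it — only the 148.75 mm² overlap (of its 396.00 mm²) is removed, clipping the outline — 1 connected region. The outline is a single polygon with 8 vertices. Extrusion per mm of travel: 0.4 × 0.24 / (π × 0.875²) = 0.039912. Accumulating E over each segment gives final E = 2.6741.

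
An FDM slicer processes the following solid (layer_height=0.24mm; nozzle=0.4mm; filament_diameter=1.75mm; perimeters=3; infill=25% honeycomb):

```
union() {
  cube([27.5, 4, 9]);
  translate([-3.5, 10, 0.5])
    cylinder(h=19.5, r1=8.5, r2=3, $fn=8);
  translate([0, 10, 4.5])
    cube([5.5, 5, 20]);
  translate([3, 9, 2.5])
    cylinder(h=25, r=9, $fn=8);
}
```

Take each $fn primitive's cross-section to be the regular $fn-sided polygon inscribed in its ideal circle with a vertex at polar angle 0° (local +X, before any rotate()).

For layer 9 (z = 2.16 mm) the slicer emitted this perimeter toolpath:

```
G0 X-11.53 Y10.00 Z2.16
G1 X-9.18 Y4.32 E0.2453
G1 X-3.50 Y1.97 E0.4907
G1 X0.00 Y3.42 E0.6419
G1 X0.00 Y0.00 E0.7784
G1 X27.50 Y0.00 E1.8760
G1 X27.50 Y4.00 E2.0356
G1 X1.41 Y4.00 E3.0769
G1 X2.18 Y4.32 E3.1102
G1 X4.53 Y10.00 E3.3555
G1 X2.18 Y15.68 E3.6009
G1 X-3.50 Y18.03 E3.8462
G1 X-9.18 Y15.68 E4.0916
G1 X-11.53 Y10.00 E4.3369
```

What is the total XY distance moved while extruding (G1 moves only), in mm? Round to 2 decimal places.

108.66 mm

Sum the Euclidean lengths of each G1 segment: total = 108.66 mm.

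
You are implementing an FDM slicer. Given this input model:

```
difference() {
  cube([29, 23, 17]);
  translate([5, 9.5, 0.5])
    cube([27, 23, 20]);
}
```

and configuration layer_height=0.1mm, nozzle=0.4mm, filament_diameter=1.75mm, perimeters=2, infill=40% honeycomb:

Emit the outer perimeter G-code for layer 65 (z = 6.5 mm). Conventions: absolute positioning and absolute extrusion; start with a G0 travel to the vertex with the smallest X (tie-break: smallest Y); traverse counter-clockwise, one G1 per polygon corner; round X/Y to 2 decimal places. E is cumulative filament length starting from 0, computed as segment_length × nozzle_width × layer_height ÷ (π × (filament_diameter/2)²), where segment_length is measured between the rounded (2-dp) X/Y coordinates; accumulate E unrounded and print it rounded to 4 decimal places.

At z = 6.5 mm: the 29×23 cube contributes its full rectangle; the cube at (5, 9.5) is present — its section is the full 27×23 rectangle; Subtracting the remaining from the first: starting from the 29×23 cube, the 27×23 cube at (5, 9.5) partially overlaps it — only the 324.00 mm² overlap (of its 621.00 mm²) is removed, clipping the outline — 1 connected region. The outline is a single polygon with 6 vertices. Extrusion per mm of travel: 0.4 × 0.1 / (π × 0.875²) = 0.016630. Accumulating E over each segment gives final E = 1.7295.

G0 X0.00 Y0.00 Z6.50
G1 X29.00 Y0.00 E0.4823
G1 X29.00 Y9.50 E0.6403
G1 X5.00 Y9.50 E1.0394
G1 X5.00 Y23.00 E1.2639
G1 X0.00 Y23.00 E1.3470
G1 X0.00 Y0.00 E1.7295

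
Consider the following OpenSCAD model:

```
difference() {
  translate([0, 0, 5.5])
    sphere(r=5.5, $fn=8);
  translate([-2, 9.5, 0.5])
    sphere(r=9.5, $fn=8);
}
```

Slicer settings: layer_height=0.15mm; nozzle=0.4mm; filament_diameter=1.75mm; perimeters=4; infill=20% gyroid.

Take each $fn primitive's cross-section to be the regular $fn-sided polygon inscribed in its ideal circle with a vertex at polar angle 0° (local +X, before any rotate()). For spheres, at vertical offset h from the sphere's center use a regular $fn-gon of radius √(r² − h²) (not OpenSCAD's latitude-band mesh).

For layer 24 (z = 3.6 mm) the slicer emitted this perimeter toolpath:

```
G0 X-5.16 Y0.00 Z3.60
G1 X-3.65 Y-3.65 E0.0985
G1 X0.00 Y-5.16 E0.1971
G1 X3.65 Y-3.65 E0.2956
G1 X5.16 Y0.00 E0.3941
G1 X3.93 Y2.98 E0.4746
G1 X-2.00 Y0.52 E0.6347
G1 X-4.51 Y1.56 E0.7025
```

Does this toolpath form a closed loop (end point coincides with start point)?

Start point (G0): (-5.16, 0.00). End point (last G1): the path does not return to the start — open.

no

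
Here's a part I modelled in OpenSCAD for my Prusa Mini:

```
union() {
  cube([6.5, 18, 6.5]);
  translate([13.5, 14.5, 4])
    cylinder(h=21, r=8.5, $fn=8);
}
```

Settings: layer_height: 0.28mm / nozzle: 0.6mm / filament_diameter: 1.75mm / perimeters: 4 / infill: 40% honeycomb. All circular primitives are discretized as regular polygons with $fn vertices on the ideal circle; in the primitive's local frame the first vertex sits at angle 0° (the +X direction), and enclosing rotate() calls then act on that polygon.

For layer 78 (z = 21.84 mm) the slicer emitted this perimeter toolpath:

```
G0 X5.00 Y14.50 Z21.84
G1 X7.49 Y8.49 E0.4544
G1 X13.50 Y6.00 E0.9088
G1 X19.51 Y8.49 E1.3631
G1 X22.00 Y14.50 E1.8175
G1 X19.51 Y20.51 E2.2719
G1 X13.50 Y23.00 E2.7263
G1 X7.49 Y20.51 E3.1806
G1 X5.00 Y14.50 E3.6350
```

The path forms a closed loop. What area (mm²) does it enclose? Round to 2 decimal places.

Apply the shoelace formula to the sequence of (X, Y) vertices; enclosed area = 204.34 mm².

204.34 mm²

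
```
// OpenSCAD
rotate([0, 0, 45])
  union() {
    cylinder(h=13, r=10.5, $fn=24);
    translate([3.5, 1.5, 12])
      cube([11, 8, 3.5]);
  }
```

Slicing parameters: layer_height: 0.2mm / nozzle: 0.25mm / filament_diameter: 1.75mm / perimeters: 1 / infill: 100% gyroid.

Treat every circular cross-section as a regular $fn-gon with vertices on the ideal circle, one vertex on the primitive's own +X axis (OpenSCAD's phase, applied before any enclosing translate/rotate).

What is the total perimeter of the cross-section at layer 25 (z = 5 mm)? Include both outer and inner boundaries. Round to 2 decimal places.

65.79 mm

At z = 5 mm: the r=10.5 cylinder gives a regular 24-gon of circumradius 10.5 (constant along its height) (perimeter = 2·24·10.500·sin(180°/24) = 65.79 mm); the cube at (3.5, 1.5) does not reach this height (z outside [12, 15.5]); Merging all regions: only the r=10.5 cylinder is present, so the union is just that shape — boundary = 65.79 mm; (whole slice rotated 45° about Z — lengths, areas and connectivity unchanged). Overall, the cross-section is a single solid region. Total boundary length (outer) = 65.79 mm.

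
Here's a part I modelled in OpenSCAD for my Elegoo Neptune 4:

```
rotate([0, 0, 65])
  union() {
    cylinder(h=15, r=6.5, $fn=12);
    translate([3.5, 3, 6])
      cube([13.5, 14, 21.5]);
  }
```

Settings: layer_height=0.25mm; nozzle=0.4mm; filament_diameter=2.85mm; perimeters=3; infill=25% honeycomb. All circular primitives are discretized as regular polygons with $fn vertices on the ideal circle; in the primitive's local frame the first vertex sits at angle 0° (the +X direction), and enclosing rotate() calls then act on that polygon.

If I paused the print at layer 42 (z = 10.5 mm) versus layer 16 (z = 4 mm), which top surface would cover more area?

Layer 42 (z = 10.5): the cylinder: section is a regular 12-gon, circumradius r=6.5 (area = (12/2)·6.500²·sin(360°/12) = 126.75 mm²); the 13.5×14 cube at (3.5, 3) contributes its full rectangle (area 189.00 mm²); Combining (union): the regions partially overlap — summed areas 315.75 mm² minus the doubly-counted overlap 2.81 mm² gives 312.94 mm² — area = 312.94 mm²; (rotated 65° about Z; rotation is an isometry so areas/perimeters/island counts are preserved). So its area = 312.94 mm². Layer 16 (z = 4): the r=6.5 cylinder contributes a regular 12-gon of circumradius 6.5 (area = (12/2)·6.500²·sin(360°/12) = 126.75 mm²); the cube at (3.5, 3) is absent (z outside [6, 27.5]); Merging all regions: only the r=6.5 cylinder is present, so the union is just that shape — area = 126.75 mm²; (rotated 65° about Z; rotation is an isometry so areas/perimeters/island counts are preserved). So its area = 126.75 mm². Layer 42 is larger (312.94 vs 126.75 mm²).

layer 42 (z = 10.5 mm)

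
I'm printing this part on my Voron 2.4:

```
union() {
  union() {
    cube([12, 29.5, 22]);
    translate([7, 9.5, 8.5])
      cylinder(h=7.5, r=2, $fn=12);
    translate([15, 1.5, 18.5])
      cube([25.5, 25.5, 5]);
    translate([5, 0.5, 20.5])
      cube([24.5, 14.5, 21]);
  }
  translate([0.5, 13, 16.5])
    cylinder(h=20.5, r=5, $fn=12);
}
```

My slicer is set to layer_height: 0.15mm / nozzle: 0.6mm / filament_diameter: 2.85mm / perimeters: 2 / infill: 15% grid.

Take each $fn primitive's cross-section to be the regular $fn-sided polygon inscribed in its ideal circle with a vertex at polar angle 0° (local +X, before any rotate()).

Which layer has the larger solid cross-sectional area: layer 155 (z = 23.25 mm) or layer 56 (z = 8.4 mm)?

layer 155 (z = 23.25 mm)

Layer 155 (z = 23.25): the cube is absent (z outside [0, 22]); the cylinder at (7, 9.5) does not reach this height (z outside [8.5, 16]); the cube at (15, 1.5) is present — its section is the full 25.5×25.5 rectangle (area 650.25 mm²); the cube at (5, 0.5) (footprint 24.5×14.5) is included at this height (area 355.25 mm²); Taking the union: the regions partially overlap — summed areas 1005.50 mm² minus the doubly-counted overlap 195.75 mm² gives 809.75 mm² — area = 809.75 mm²; the cylinder at (0.5, 13): section is a regular 12-gon, circumradius r=5 (area = (12/2)·5.000²·sin(360°/12) = 75.00 mm²); Merging all regions: the regions partially overlap — summed areas 884.75 mm² minus the doubly-counted overlap 0.93 mm² gives 883.82 mm² — area = 883.82 mm². So its area = 883.82 mm². Layer 56 (z = 8.4): the cube (footprint 12×29.5) is included at this height (area 354.00 mm²); the cylinder at (7, 9.5) is absent (z outside [8.5, 16]); the cube at (15, 1.5) does not reach this height (z outside [18.5, 23.5]); the cube at (5, 0.5) is absent (z outside [20.5, 41.5]); Combining (union): only the 12×29.5 cube is present, so the union is just that shape — area = 354.00 mm²; the cylinder at (0.5, 13) is not intersected at this z (z outside [16.5, 37]); Merging all regions: only the result so far is present, so the union is just that shape — area = 354.00 mm². So its area = 354.00 mm². Layer 155 is larger (883.82 vs 354.00 mm²).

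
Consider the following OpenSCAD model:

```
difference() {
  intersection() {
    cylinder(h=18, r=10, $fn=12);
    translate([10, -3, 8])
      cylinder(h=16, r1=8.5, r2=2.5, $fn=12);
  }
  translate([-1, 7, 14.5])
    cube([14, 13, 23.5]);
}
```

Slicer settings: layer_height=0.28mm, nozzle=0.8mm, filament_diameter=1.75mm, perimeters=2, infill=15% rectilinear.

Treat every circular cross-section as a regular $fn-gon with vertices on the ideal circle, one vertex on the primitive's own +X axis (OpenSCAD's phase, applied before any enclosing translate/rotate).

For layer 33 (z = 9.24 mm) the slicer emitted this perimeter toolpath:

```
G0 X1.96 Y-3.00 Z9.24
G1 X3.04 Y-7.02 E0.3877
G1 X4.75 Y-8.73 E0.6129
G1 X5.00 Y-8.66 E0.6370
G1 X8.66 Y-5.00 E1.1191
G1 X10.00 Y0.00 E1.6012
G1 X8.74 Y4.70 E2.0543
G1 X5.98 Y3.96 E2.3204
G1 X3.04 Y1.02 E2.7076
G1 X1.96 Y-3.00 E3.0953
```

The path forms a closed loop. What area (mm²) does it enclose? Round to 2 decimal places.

70.56 mm²

Apply the shoelace formula to the sequence of (X, Y) vertices; enclosed area = 70.56 mm².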